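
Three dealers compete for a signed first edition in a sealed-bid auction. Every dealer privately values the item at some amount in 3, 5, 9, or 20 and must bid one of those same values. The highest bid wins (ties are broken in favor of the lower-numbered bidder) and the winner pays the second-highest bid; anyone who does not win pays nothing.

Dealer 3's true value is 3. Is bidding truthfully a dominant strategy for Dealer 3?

Yes

Check each profile of the others' bids and compare truth against every alternative bid.
Others bid (3, 3): truth gives 0, best alternative gives 0.
Others bid (3, 5): truth gives 0, best alternative gives 0.
Others bid (3, 9): truth gives 0, best alternative gives 0.
Others bid (3, 20): truth gives 0, best alternative gives 0.
Others bid (5, 3): truth gives 0, best alternative gives 0.
Others bid (5, 5): truth gives 0, best alternative gives 0.
(Remaining 10 profiles checked similarly; truth is weakly best in each.)
In every case the truthful bid is at least as good as any alternative, so it is a dominant strategy.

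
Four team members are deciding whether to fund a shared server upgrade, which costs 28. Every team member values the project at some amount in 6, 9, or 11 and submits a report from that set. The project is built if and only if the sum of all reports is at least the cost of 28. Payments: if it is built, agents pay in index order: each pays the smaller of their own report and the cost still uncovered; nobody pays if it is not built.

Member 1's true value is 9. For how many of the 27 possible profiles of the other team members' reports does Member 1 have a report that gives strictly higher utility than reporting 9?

Others report (6, 6, 11): truth gives 0; report 6 gives 3 > 0. Violating.
Others report (6, 9, 9): truth gives 0; report 6 gives 3 > 0. Violating.
Others report (6, 9, 11): truth gives 0; report 6 gives 3 > 0. Violating.
Others report (6, 11, 6): truth gives 0; report 6 gives 3 > 0. Violating.
Others report (6, 6, 6): truth gives 0; no alternative beats it.
Others report (6, 6, 9): truth gives 0; no alternative beats it.
(Checking all 27 profiles: 23 have a profitable deviation, 4 do not.)

23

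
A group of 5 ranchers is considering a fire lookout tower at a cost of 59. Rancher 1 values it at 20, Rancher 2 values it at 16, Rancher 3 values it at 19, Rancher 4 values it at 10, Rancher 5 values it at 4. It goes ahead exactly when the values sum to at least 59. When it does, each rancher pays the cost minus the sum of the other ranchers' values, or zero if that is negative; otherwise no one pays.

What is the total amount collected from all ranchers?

Total value 69 ≥ cost 59, so it is built.
Rancher 1: others sum to 49; max(0, 59 - 49) = 10.
Rancher 2: others sum to 53; max(0, 59 - 53) = 6.
Rancher 3: others sum to 50; max(0, 59 - 50) = 9.
Rancher 4: others sum to 59; max(0, 59 - 59) = 0.
Rancher 5: others sum to 65; max(0, 59 - 65) = 0.
Total collected = 10 + 6 + 9 + 0 + 0 = 25.

25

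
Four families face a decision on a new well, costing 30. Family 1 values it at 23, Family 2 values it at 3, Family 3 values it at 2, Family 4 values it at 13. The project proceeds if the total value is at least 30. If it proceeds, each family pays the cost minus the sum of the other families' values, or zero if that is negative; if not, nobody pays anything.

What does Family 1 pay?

Total value 41 ≥ cost 30, so the project is built.
The other families' values sum to 18.
Cost minus that sum is 30 - 18 = 12.

12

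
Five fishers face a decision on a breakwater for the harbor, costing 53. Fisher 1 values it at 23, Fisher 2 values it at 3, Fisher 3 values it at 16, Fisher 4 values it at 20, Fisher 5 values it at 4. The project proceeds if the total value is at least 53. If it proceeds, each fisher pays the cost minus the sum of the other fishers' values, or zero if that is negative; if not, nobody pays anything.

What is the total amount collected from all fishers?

20

Total value 66 ≥ cost 53, so it is built.
Fisher 1: others sum to 43; max(0, 53 - 43) = 10.
Fisher 2: others sum to 63; max(0, 53 - 63) = 0.
Fisher 3: others sum to 50; max(0, 53 - 50) = 3.
Fisher 4: others sum to 46; max(0, 53 - 46) = 7.
Fisher 5: others sum to 62; max(0, 53 - 62) = 0.
Total collected = 10 + 0 + 3 + 7 + 0 = 20.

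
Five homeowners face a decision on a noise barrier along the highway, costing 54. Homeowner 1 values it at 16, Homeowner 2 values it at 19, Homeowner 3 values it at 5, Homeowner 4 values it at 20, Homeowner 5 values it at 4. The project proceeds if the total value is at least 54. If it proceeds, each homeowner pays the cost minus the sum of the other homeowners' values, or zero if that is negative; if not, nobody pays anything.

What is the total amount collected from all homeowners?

Total value 64 ≥ cost 54, so it is built.
Homeowner 1: others sum to 48; max(0, 54 - 48) = 6.
Homeowner 2: others sum to 45; max(0, 54 - 45) = 9.
Homeowner 3: others sum to 59; max(0, 54 - 59) = 0.
Homeowner 4: others sum to 44; max(0, 54 - 44) = 10.
Homeowner 5: others sum to 60; max(0, 54 - 60) = 0.
Total collected = 6 + 9 + 0 + 10 + 0 = 25.

25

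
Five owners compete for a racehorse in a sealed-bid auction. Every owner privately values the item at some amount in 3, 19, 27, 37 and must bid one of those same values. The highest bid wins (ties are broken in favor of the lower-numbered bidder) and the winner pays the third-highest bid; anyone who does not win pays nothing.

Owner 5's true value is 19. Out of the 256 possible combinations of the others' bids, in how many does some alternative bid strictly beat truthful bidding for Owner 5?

Others bid (3, 3, 3, 19): truth gives 0; bid 27 gives 16 > 0. Violating.
Others bid (3, 3, 3, 27): truth gives 0; bid 37 gives 16 > 0. Violating.
Others bid (3, 3, 19, 3): truth gives 0; bid 27 gives 16 > 0. Violating.
Others bid (3, 3, 27, 3): truth gives 0; bid 37 gives 16 > 0. Violating.
Others bid (3, 3, 3, 3): truth gives 16; no alternative beats it.
Others bid (3, 3, 3, 37): truth gives 0; no alternative beats it.
(Checking all 256 profiles: 8 have a profitable deviation, 248 do not.)

8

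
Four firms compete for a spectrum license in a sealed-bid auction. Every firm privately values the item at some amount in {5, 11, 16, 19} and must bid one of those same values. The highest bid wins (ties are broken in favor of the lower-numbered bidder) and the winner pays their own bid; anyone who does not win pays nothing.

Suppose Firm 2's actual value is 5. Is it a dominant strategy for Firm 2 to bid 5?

Check each profile of the others' bids and compare truth against every alternative bid.
Others bid (5, 5, 5): truth gives 0, best alternative gives -6.
Others bid (5, 5, 11): truth gives 0, best alternative gives -6.
Others bid (5, 11, 5): truth gives 0, best alternative gives -6.
Others bid (5, 11, 11): truth gives 0, best alternative gives -6.
Others bid (5, 5, 16): truth gives 0, best alternative gives 0.
Others bid (5, 5, 19): truth gives 0, best alternative gives 0.
(Remaining 58 profiles checked similarly; truth is weakly best in each.)
In every case the truthful bid is at least as good as any alternative, so it is a dominant strategy.

Yes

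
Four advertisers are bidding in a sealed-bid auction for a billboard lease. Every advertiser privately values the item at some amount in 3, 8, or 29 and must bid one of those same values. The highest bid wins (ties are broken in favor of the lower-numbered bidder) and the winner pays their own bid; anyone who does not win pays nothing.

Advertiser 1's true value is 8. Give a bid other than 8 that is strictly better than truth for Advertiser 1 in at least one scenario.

3

Suppose Advertiser 2 bids 3, Advertiser 3 bids 3 and Advertiser 4 bids 3.
Bid 8: wins, pays 8, utility 8 - 8 = 0.
Bid 3: wins, pays 3, utility 8 - 3 = 5.
So bidding 3 beats truth here (5 > 0).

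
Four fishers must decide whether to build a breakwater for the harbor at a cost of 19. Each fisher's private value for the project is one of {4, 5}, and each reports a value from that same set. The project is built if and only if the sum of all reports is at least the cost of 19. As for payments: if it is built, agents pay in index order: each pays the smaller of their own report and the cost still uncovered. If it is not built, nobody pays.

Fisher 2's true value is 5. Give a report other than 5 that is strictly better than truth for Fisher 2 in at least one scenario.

4

Suppose Fisher 1 reports 5, Fisher 3 reports 5 and Fisher 4 reports 5.
Report 5: project built, pays 5, utility 5 - 5 = 0.
Report 4: project built, pays 4, utility 5 - 4 = 1.
So reporting 4 beats truth here (1 > 0).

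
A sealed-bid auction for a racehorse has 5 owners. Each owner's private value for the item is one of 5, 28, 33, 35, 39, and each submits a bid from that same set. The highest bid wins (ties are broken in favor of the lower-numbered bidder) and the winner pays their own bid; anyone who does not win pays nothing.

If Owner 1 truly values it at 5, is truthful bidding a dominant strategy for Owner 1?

Yes

Check each profile of the others' bids and compare truth against every alternative bid.
Others bid (5, 5, 5, 5): truth gives 0, best alternative gives -23.
Others bid (5, 5, 5, 28): truth gives 0, best alternative gives -23.
Others bid (5, 5, 28, 5): truth gives 0, best alternative gives -23.
Others bid (5, 5, 28, 28): truth gives 0, best alternative gives -23.
Others bid (5, 28, 5, 5): truth gives 0, best alternative gives -23.
Others bid (5, 28, 5, 28): truth gives 0, best alternative gives -23.
(Remaining 619 profiles checked similarly; truth is weakly best in each.)
In every case the truthful bid is at least as good as any alternative, so it is a dominant strategy.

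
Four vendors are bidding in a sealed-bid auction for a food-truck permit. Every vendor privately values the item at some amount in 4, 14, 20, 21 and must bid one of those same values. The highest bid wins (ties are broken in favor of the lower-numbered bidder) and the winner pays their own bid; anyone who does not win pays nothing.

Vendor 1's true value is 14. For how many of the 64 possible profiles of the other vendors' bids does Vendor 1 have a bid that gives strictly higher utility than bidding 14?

1

Others bid (4, 4, 4): truth gives 0; bid 4 gives 10 > 0. Violating.
Others bid (4, 4, 14): truth gives 0; no alternative beats it.
Others bid (4, 4, 20): truth gives 0; no alternative beats it.
(Checking all 64 profiles: 1 has a profitable deviation, 63 do not.)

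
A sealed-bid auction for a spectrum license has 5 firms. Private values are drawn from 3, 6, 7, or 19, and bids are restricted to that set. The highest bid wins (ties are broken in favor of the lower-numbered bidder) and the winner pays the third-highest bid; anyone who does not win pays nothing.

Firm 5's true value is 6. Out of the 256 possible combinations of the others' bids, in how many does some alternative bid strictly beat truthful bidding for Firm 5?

8

Others bid (3, 3, 3, 6): truth gives 0; bid 7 gives 3 > 0. Violating.
Others bid (3, 3, 3, 7): truth gives 0; bid 19 gives 3 > 0. Violating.
Others bid (3, 3, 6, 3): truth gives 0; bid 7 gives 3 > 0. Violating.
Others bid (3, 3, 7, 3): truth gives 0; bid 19 gives 3 > 0. Violating.
Others bid (3, 3, 3, 3): truth gives 3; no alternative beats it.
Others bid (3, 3, 3, 19): truth gives 0; no alternative beats it.
(Checking all 256 profiles: 8 have a profitable deviation, 248 do not.)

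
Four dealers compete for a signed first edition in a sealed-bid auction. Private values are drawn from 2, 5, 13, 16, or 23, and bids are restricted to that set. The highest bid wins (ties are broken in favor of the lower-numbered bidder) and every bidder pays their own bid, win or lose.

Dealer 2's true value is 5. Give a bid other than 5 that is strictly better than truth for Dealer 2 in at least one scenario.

Suppose Dealer 1 bids 2, Dealer 3 bids 2 and Dealer 4 bids 13.
Bid 5: loses but pays 5, utility -5.
Bid 2: loses but pays 2, utility -2.
So bidding 2 beats truth here (-2 > -5).

2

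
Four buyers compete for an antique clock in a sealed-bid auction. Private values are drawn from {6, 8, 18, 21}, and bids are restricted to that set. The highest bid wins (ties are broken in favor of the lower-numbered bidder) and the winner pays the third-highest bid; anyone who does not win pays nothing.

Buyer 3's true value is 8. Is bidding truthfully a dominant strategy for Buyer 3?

Consider the case where Buyer 1 bids 6, Buyer 2 bids 6 and Buyer 4 bids 18.
Truthful bid 8: loses, pays 0, utility 0.
Bid 18 instead: wins, pays 6, utility 8 - 6 = 2.
Since 2 > 0, bidding 18 is strictly better here, so truthful bidding is not dominant.

No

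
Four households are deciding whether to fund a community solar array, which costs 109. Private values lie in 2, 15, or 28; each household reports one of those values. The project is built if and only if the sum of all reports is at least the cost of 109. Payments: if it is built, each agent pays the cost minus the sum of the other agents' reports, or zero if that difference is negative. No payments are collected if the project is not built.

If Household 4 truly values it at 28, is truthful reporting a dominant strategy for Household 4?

Check each profile of the others' reports and compare truth against every alternative report.
Others report (28, 28, 28): truth gives 3, best alternative gives 0.
Others report (2, 2, 2): truth gives 0, best alternative gives 0.
Others report (2, 2, 15): truth gives 0, best alternative gives 0.
Others report (2, 2, 28): truth gives 0, best alternative gives 0.
Others report (2, 15, 2): truth gives 0, best alternative gives 0.
Others report (2, 15, 15): truth gives 0, best alternative gives 0.
(Remaining 21 profiles checked similarly; truth is weakly best in each.)
In every case the truthful report is at least as good as any alternative, so it is a dominant strategy.

Yes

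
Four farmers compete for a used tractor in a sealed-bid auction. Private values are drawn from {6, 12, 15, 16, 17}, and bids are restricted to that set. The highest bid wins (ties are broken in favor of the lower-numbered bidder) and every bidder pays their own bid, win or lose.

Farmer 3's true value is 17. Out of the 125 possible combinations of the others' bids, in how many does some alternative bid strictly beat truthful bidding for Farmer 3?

81

Others bid (6, 6, 6): truth gives 0; bid 12 gives 5 > 0. Violating.
Others bid (6, 6, 12): truth gives 0; bid 12 gives 5 > 0. Violating.
Others bid (6, 6, 15): truth gives 0; bid 15 gives 2 > 0. Violating.
Others bid (6, 6, 16): truth gives 0; bid 16 gives 1 > 0. Violating.
Others bid (6, 6, 17): truth gives 0; no alternative beats it.
Others bid (6, 12, 17): truth gives 0; no alternative beats it.
(Checking all 125 profiles: 81 have a profitable deviation, 44 do not.)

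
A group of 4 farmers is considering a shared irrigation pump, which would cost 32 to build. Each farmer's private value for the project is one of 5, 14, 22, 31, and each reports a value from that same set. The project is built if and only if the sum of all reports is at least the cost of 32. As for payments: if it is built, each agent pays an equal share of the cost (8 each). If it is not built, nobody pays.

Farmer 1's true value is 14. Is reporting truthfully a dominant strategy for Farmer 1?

No

Consider the case where Farmer 2 reports 5, Farmer 3 reports 5 and Farmer 4 reports 5.
Truthful report 14: project not built, utility 0.
Report 22 instead: project built, pays 8, utility 14 - 8 = 6.
Since 6 > 0, reporting 22 is strictly better here, so truthful reporting is not dominant.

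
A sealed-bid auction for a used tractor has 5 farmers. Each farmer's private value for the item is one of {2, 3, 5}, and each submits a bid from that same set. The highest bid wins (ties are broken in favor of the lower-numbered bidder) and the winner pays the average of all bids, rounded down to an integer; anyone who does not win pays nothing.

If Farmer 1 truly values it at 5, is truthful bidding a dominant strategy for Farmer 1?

Consider the case where Farmer 2 bids 2, Farmer 3 bids 2, Farmer 4 bids 3 and Farmer 5 bids 3.
Truthful bid 5: wins, pays 3, utility 5 - 3 = 2.
Bid 3 instead: wins, pays 2, utility 5 - 2 = 3.
Since 3 > 2, bidding 3 is strictly better here, so truthful bidding is not dominant.

No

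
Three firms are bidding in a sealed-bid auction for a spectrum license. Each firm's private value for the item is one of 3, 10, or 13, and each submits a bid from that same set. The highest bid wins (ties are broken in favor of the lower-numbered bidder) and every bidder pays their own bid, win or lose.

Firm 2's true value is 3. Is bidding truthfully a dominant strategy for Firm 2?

Check each profile of the others' bids and compare truth against every alternative bid.
Others bid (3, 13): truth gives -3, best alternative gives -10.
Others bid (10, 3): truth gives -3, best alternative gives -10.
Others bid (10, 10): truth gives -3, best alternative gives -10.
Others bid (10, 13): truth gives -3, best alternative gives -10.
Others bid (13, 3): truth gives -3, best alternative gives -10.
Others bid (13, 10): truth gives -3, best alternative gives -10.
(Remaining 3 profiles checked similarly; truth is weakly best in each.)
In every case the truthful bid is at least as good as any alternative, so it is a dominant strategy.

Yes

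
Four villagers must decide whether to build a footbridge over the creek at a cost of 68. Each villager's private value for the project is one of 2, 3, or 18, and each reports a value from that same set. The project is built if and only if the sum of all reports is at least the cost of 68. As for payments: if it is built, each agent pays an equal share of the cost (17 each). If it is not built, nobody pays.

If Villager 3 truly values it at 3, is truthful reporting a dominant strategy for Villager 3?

Yes

Check each profile of the others' reports and compare truth against every alternative report.
Others report (2, 2, 2): truth gives 0, best alternative gives 0.
Others report (2, 2, 3): truth gives 0, best alternative gives 0.
Others report (2, 2, 18): truth gives 0, best alternative gives 0.
Others report (2, 3, 2): truth gives 0, best alternative gives 0.
Others report (2, 3, 3): truth gives 0, best alternative gives 0.
Others report (2, 3, 18): truth gives 0, best alternative gives 0.
(Remaining 21 profiles checked similarly; truth is weakly best in each.)
In every case the truthful report is at least as good as any alternative, so it is a dominant strategy.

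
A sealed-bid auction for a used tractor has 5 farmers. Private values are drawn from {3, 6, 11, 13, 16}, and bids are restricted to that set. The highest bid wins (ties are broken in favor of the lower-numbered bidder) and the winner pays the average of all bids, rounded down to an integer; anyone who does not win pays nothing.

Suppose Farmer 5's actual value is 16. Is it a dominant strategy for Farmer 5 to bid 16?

Consider the case where Farmer 1 bids 3, Farmer 2 bids 3, Farmer 3 bids 3 and Farmer 4 bids 3.
Truthful bid 16: wins, pays 5, utility 16 - 5 = 11.
Bid 6 instead: wins, pays 3, utility 16 - 3 = 13.
Since 13 > 11, bidding 6 is strictly better here, so truthful bidding is not dominant.

No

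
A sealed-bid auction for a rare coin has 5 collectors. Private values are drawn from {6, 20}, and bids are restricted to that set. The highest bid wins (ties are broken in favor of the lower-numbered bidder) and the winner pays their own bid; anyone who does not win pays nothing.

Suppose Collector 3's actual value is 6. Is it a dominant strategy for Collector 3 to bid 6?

Yes

Check each profile of the others' bids and compare truth against every alternative bid.
Others bid (6, 6, 6, 6): truth gives 0, best alternative gives -14.
Others bid (6, 6, 6, 20): truth gives 0, best alternative gives -14.
Others bid (6, 6, 20, 6): truth gives 0, best alternative gives -14.
Others bid (6, 6, 20, 20): truth gives 0, best alternative gives -14.
Others bid (6, 20, 6, 6): truth gives 0, best alternative gives 0.
Others bid (6, 20, 6, 20): truth gives 0, best alternative gives 0.
(Remaining 10 profiles checked similarly; truth is weakly best in each.)
In every case the truthful bid is at least as good as any alternative, so it is a dominant strategy.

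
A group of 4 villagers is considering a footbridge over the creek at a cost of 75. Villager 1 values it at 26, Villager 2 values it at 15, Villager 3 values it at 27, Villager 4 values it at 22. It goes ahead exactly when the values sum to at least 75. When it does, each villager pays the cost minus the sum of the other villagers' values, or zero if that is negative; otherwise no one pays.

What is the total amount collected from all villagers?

30

Total value 90 ≥ cost 75, so it is built.
Villager 1: others sum to 64; max(0, 75 - 64) = 11.
Villager 2: others sum to 75; max(0, 75 - 75) = 0.
Villager 3: others sum to 63; max(0, 75 - 63) = 12.
Villager 4: others sum to 68; max(0, 75 - 68) = 7.
Total collected = 11 + 0 + 12 + 7 = 30.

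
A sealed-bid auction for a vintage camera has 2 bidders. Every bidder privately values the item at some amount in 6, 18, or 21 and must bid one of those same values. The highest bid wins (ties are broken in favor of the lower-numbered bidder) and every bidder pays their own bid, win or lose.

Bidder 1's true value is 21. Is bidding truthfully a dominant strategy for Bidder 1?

No

Consider the case where Bidder 2 bids 6.
Truthful bid 21: wins, pays 21, utility 21 - 21 = 0.
Bid 6 instead: wins, pays 6, utility 21 - 6 = 15.
Since 15 > 0, bidding 6 is strictly better here, so truthful bidding is not dominant.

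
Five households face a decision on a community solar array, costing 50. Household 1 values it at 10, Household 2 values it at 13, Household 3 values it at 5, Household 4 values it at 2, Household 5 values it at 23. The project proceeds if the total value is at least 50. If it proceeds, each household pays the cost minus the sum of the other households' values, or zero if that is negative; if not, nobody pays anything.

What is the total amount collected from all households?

Total value 53 ≥ cost 50, so it is built.
Household 1: others sum to 43; max(0, 50 - 43) = 7.
Household 2: others sum to 40; max(0, 50 - 40) = 10.
Household 3: others sum to 48; max(0, 50 - 48) = 2.
Household 4: others sum to 51; max(0, 50 - 51) = 0.
Household 5: others sum to 30; max(0, 50 - 30) = 20.
Total collected = 7 + 10 + 2 + 0 + 20 = 39.

39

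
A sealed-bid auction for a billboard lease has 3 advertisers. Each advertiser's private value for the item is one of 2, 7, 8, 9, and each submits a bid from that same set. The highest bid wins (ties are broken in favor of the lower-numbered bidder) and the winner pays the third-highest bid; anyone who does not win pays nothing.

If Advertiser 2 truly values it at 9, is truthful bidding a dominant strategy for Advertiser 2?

Check each profile of the others' bids and compare truth against every alternative bid.
Others bid (2, 9): truth gives 7, best alternative gives 0.
Others bid (8, 2): truth gives 7, best alternative gives 0.
Others bid (7, 9): truth gives 2, best alternative gives 0.
Others bid (8, 7): truth gives 2, best alternative gives 0.
Others bid (8, 8): truth gives 1, best alternative gives 0.
Others bid (8, 9): truth gives 1, best alternative gives 0.
(Remaining 10 profiles checked similarly; truth is weakly best in each.)
In every case the truthful bid is at least as good as any alternative, so it is a dominant strategy.

Yes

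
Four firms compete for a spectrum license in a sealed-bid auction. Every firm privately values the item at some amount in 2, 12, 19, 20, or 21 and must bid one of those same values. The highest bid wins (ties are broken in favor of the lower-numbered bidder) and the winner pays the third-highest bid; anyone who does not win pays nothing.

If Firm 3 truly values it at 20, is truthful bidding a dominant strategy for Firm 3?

Consider the case where Firm 1 bids 2, Firm 2 bids 2 and Firm 4 bids 21.
Truthful bid 20: loses, pays 0, utility 0.
Bid 21 instead: wins, pays 2, utility 20 - 2 = 18.
Since 18 > 0, bidding 21 is strictly better here, so truthful bidding is not dominant.

No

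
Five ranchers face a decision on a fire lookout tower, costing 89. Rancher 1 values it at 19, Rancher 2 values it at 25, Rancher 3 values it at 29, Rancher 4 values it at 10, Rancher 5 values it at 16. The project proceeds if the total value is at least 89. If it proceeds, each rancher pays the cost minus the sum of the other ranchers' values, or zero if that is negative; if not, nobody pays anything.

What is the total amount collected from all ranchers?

Total value 99 ≥ cost 89, so it is built.
Rancher 1: others sum to 80; max(0, 89 - 80) = 9.
Rancher 2: others sum to 74; max(0, 89 - 74) = 15.
Rancher 3: others sum to 70; max(0, 89 - 70) = 19.
Rancher 4: others sum to 89; max(0, 89 - 89) = 0.
Rancher 5: others sum to 83; max(0, 89 - 83) = 6.
Total collected = 9 + 15 + 19 + 0 + 6 = 49.

49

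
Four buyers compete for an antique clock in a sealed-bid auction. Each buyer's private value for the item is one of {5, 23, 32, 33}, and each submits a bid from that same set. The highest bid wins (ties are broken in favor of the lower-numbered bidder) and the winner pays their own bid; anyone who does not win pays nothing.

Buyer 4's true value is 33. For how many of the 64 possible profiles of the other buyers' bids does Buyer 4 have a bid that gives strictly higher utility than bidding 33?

8

Others bid (5, 5, 5): truth gives 0; bid 23 gives 10 > 0. Violating.
Others bid (5, 5, 23): truth gives 0; bid 32 gives 1 > 0. Violating.
Others bid (5, 23, 5): truth gives 0; bid 32 gives 1 > 0. Violating.
Others bid (5, 23, 23): truth gives 0; bid 32 gives 1 > 0. Violating.
Others bid (5, 5, 32): truth gives 0; no alternative beats it.
Others bid (5, 5, 33): truth gives 0; no alternative beats it.
(Checking all 64 profiles: 8 have a profitable deviation, 56 do not.)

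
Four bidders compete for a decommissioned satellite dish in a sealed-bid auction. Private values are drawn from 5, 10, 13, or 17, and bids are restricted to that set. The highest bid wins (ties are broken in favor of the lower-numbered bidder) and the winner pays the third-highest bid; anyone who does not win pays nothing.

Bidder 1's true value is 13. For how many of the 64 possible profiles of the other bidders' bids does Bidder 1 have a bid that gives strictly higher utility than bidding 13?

Others bid (5, 5, 17): truth gives 0; bid 17 gives 8 > 0. Violating.
Others bid (5, 10, 17): truth gives 0; bid 17 gives 3 > 0. Violating.
Others bid (5, 17, 5): truth gives 0; bid 17 gives 8 > 0. Violating.
Others bid (5, 17, 10): truth gives 0; bid 17 gives 3 > 0. Violating.
Others bid (5, 5, 5): truth gives 8; no alternative beats it.
Others bid (5, 5, 10): truth gives 8; no alternative beats it.
(Checking all 64 profiles: 12 have a profitable deviation, 52 do not.)

12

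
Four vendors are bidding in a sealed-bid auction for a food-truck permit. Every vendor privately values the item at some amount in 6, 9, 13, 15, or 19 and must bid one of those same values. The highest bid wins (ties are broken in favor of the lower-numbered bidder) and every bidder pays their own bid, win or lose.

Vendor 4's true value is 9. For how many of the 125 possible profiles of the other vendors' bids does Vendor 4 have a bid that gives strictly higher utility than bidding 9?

Others bid (6, 6, 9): truth gives -9; bid 13 gives -4 > -9. Violating.
Others bid (6, 6, 13): truth gives -9; bid 6 gives -6 > -9. Violating.
Others bid (6, 6, 15): truth gives -9; bid 6 gives -6 > -9. Violating.
Others bid (6, 6, 19): truth gives -9; bid 6 gives -6 > -9. Violating.
Others bid (6, 6, 6): truth gives 0; no alternative beats it.
(Checking all 125 profiles: 124 have a profitable deviation, 1 does not.)

124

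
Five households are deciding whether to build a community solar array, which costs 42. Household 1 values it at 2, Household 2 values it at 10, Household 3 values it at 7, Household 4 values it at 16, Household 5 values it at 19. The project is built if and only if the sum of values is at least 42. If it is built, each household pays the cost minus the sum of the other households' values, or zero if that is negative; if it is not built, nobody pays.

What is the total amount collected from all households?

11

Total value 54 ≥ cost 42, so it is built.
Household 1: others sum to 52; max(0, 42 - 52) = 0.
Household 2: others sum to 44; max(0, 42 - 44) = 0.
Household 3: others sum to 47; max(0, 42 - 47) = 0.
Household 4: others sum to 38; max(0, 42 - 38) = 4.
Household 5: others sum to 35; max(0, 42 - 35) = 7.
Total collected = 0 + 0 + 0 + 4 + 7 = 11.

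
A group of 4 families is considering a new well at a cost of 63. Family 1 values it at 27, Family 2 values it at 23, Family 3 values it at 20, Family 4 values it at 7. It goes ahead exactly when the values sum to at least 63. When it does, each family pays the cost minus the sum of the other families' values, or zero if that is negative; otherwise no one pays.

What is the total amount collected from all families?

Total value 77 ≥ cost 63, so it is built.
Family 1: others sum to 50; max(0, 63 - 50) = 13.
Family 2: others sum to 54; max(0, 63 - 54) = 9.
Family 3: others sum to 57; max(0, 63 - 57) = 6.
Family 4: others sum to 70; max(0, 63 - 70) = 0.
Total collected = 13 + 9 + 6 + 0 = 28.

28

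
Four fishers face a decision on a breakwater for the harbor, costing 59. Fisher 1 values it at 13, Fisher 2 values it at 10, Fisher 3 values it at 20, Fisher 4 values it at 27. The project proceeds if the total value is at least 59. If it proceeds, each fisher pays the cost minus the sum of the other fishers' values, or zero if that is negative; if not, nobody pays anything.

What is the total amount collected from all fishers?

27

Total value 70 ≥ cost 59, so it is built.
Fisher 1: others sum to 57; max(0, 59 - 57) = 2.
Fisher 2: others sum to 60; max(0, 59 - 60) = 0.
Fisher 3: others sum to 50; max(0, 59 - 50) = 9.
Fisher 4: others sum to 43; max(0, 59 - 43) = 16.
Total collected = 2 + 0 + 9 + 16 = 27.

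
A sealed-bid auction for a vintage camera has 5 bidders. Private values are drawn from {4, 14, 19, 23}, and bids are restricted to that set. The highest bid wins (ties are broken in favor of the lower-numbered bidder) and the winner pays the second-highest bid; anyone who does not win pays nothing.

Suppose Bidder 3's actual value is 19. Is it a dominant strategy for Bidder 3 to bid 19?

Yes

Check each profile of the others' bids and compare truth against every alternative bid.
Others bid (4, 4, 4, 4): truth gives 15, best alternative gives 15.
Others bid (4, 4, 4, 14): truth gives 5, best alternative gives 5.
Others bid (4, 4, 14, 4): truth gives 5, best alternative gives 5.
Others bid (4, 4, 14, 14): truth gives 5, best alternative gives 5.
Others bid (4, 14, 4, 4): truth gives 5, best alternative gives 5.
Others bid (4, 14, 4, 14): truth gives 5, best alternative gives 5.
(Remaining 250 profiles checked similarly; truth is weakly best in each.)
In every case the truthful bid is at least as good as any alternative, so it is a dominant strategy.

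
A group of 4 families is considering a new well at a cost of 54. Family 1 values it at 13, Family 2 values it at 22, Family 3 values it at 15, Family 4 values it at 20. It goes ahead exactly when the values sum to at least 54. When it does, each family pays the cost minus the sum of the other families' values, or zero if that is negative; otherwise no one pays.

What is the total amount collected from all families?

10

Total value 70 ≥ cost 54, so it is built.
Family 1: others sum to 57; max(0, 54 - 57) = 0.
Family 2: others sum to 48; max(0, 54 - 48) = 6.
Family 3: others sum to 55; max(0, 54 - 55) = 0.
Family 4: others sum to 50; max(0, 54 - 50) = 4.
Total collected = 0 + 6 + 0 + 4 = 10.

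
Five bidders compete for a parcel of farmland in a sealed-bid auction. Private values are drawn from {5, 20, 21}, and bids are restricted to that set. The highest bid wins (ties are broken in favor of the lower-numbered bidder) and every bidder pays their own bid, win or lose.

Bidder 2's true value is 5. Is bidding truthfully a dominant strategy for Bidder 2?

Yes

Check each profile of the others' bids and compare truth against every alternative bid.
Others bid (21, 5, 5, 5): truth gives -5, best alternative gives -20.
Others bid (21, 5, 5, 20): truth gives -5, best alternative gives -20.
Others bid (21, 5, 5, 21): truth gives -5, best alternative gives -20.
Others bid (21, 5, 20, 5): truth gives -5, best alternative gives -20.
Others bid (21, 5, 20, 20): truth gives -5, best alternative gives -20.
Others bid (21, 5, 20, 21): truth gives -5, best alternative gives -20.
(Remaining 75 profiles checked similarly; truth is weakly best in each.)
In every case the truthful bid is at least as good as any alternative, so it is a dominant strategy.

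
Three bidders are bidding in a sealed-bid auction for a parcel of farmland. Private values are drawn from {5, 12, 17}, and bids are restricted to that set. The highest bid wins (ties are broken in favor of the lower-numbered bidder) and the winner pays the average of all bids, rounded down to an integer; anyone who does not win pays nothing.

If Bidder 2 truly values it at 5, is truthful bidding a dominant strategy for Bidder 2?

Check each profile of the others' bids and compare truth against every alternative bid.
Others bid (5, 12): truth gives 0, best alternative gives -4.
Others bid (5, 5): truth gives 0, best alternative gives -2.
Others bid (5, 17): truth gives 0, best alternative gives 0.
Others bid (12, 5): truth gives 0, best alternative gives 0.
Others bid (12, 12): truth gives 0, best alternative gives 0.
Others bid (12, 17): truth gives 0, best alternative gives 0.
(Remaining 3 profiles checked similarly; truth is weakly best in each.)
In every case the truthful bid is at least as good as any alternative, so it is a dominant strategy.

Yes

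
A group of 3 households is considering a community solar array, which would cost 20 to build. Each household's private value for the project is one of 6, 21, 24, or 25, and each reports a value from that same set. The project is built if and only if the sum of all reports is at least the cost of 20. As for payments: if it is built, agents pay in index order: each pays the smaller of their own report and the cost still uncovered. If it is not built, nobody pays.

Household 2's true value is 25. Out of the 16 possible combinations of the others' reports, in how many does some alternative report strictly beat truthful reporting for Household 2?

3

Others report (6, 21): truth gives 11; report 6 gives 19 > 11. Violating.
Others report (6, 24): truth gives 11; report 6 gives 19 > 11. Violating.
Others report (6, 25): truth gives 11; report 6 gives 19 > 11. Violating.
Others report (6, 6): truth gives 11; no alternative beats it.
Others report (21, 6): truth gives 25; no alternative beats it.
(Checking all 16 profiles: 3 have a profitable deviation, 13 do not.)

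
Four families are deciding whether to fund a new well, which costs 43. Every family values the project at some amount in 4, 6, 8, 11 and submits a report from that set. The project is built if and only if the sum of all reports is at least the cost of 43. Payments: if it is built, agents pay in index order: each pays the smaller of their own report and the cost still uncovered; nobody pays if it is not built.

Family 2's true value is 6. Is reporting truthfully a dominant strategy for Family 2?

Check each profile of the others' reports and compare truth against every alternative report.
Others report (4, 4, 4): truth gives 0, best alternative gives 0.
Others report (4, 4, 6): truth gives 0, best alternative gives 0.
Others report (4, 4, 8): truth gives 0, best alternative gives 0.
Others report (4, 4, 11): truth gives 0, best alternative gives 0.
Others report (4, 6, 4): truth gives 0, best alternative gives 0.
Others report (4, 6, 6): truth gives 0, best alternative gives 0.
(Remaining 58 profiles checked similarly; truth is weakly best in each.)
In every case the truthful report is at least as good as any alternative, so it is a dominant strategy.

Yes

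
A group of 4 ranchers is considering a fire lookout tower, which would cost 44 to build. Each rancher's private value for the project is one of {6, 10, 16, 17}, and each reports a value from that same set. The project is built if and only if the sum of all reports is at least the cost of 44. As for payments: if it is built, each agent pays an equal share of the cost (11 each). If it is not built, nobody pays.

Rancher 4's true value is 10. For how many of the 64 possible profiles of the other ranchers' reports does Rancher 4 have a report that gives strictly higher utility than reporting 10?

Others report (10, 10, 16): truth gives -1; report 6 gives 0 > -1. Violating.
Others report (10, 10, 17): truth gives -1; report 6 gives 0 > -1. Violating.
Others report (10, 16, 10): truth gives -1; report 6 gives 0 > -1. Violating.
Others report (10, 17, 10): truth gives -1; report 6 gives 0 > -1. Violating.
Others report (6, 6, 6): truth gives 0; no alternative beats it.
Others report (6, 6, 10): truth gives 0; no alternative beats it.
(Checking all 64 profiles: 6 have a profitable deviation, 58 do not.)

6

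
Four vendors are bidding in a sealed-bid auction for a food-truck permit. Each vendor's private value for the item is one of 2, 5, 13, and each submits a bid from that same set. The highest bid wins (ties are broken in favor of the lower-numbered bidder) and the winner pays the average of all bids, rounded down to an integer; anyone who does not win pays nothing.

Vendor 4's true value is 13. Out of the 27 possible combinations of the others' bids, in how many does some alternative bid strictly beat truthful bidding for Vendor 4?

1

Others bid (2, 2, 2): truth gives 9; bid 5 gives 11 > 9. Violating.
Others bid (2, 2, 5): truth gives 8; no alternative beats it.
Others bid (2, 2, 13): truth gives 0; no alternative beats it.
(Checking all 27 profiles: 1 has a profitable deviation, 26 do not.)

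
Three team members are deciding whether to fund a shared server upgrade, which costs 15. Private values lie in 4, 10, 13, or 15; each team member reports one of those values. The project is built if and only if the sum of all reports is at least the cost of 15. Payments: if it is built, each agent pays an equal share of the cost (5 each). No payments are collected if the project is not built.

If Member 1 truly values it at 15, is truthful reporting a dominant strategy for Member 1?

Check each profile of the others' reports and compare truth against every alternative report.
Others report (4, 4): truth gives 10, best alternative gives 10.
Others report (4, 10): truth gives 10, best alternative gives 10.
Others report (4, 13): truth gives 10, best alternative gives 10.
Others report (4, 15): truth gives 10, best alternative gives 10.
Others report (10, 4): truth gives 10, best alternative gives 10.
Others report (10, 10): truth gives 10, best alternative gives 10.
(Remaining 10 profiles checked similarly; truth is weakly best in each.)
In every case the truthful report is at least as good as any alternative, so it is a dominant strategy.

Yes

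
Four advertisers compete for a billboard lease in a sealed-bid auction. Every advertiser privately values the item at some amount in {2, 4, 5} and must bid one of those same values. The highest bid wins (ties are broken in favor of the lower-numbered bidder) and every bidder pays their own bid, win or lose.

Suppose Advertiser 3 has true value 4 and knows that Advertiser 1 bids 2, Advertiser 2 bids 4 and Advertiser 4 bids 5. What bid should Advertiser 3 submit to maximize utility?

5

Bid 2: loses but pays 2, utility -2.
Bid 4: loses but pays 4, utility -4.
Bid 5: wins, pays 5, utility 4 - 5 = -1.
The best choice is 5 with utility -1.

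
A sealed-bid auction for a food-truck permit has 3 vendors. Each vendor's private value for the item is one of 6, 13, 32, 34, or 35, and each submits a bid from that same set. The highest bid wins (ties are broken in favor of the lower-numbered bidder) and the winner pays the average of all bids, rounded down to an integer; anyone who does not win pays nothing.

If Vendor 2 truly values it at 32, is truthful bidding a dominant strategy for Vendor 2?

Consider the case where Vendor 1 bids 6 and Vendor 3 bids 6.
Truthful bid 32: wins, pays 14, utility 32 - 14 = 18.
Bid 13 instead: wins, pays 8, utility 32 - 8 = 24.
Since 24 > 18, bidding 13 is strictly better here, so truthful bidding is not dominant.

No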